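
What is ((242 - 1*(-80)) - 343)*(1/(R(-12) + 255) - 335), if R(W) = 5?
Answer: 1829079/260 ≈ 7034.9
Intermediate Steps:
((242 - 1*(-80)) - 343)*(1/(R(-12) + 255) - 335) = ((242 - 1*(-80)) - 343)*(1/(5 + 255) - 335) = ((242 + 80) - 343)*(1/260 - 335) = (322 - 343)*(1/260 - 335) = -21*(-87099/260) = 1829079/260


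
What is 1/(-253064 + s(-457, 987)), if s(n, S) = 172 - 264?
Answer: -1/253156 ≈ -3.9501e-6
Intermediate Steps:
s(n, S) = -92
1/(-253064 + s(-457, 987)) = 1/(-253064 - 92) = 1/(-253156) = -1/253156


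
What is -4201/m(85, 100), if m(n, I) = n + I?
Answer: -4201/185 ≈ -22.708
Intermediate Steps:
m(n, I) = I + n
-4201/m(85, 100) = -4201/(100 + 85) = -4201/185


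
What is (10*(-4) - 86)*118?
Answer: -14868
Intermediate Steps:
(10*(-4) - 86)*118 = (-40 - 86)*118 = -126*118 = -14868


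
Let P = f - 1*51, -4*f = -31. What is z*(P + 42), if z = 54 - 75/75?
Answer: -265/4 ≈ -66.250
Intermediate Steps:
f = 31/4 (f = -1/4*(-31) = 31/4 ≈ 7.7500)
P = -173/4 (P = 31/4 - 1*51 = 31/4 - 51 = -173/4 ≈ -43.250)
z = 53 (z = 54 - 75*1/75 = 54 - 1 = 53)
z*(P + 42) = 53*(-173/4 + 42) = 53*(-5/4) = -265/4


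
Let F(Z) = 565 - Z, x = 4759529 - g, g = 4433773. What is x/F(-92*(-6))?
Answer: 325756/13 ≈ 25058.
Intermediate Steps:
x = 325756 (x = 4759529 - 1*4433773 = 4759529 - 4433773 = 325756)
x/F(-92*(-6)) = 325756/(565 - (-92)*(-6)) = 325756/(565 - 1*552) = 325756/(565 - 552) = 325756/13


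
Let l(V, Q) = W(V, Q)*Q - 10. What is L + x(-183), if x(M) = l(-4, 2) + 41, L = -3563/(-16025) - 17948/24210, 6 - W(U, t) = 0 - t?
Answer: 1803301028/38796525 ≈ 46.481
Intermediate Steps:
W(U, t) = 6 + t (W(U, t) = 6 - (0 - t) = 6 - (-1)*t = 6 + t)
L = -20135647/38796525 (L = -3563*(-1/16025) - 17948*1/24210 = 3563/16025 - 8974/12105 = -20135647/38796525 ≈ -0.51901)
l(V, Q) = -10 + Q*(6 + Q) (l(V, Q) = (6 + Q)*Q - 10 = Q*(6 + Q) - 10 = -10 + Q*(6 + Q))
x(M) = 47 (x(M) = (-10 + 2*(6 + 2)) + 41 = (-10 + 2*8) + 41 = (-10 + 16) + 41 = 6 + 41 = 47)
L + x(-183) = -20135647/38796525 + 47 = 1803301028/38796525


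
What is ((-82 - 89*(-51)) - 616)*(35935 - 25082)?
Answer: 41686373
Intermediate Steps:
((-82 - 89*(-51)) - 616)*(35935 - 25082) = ((-82 + 4539) - 616)*10853 = (4457 - 616)*10853 = 3841*10853 = 41686373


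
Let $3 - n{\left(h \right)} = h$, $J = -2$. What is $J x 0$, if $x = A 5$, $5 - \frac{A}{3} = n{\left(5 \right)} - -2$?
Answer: $0$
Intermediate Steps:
$n{\left(h \right)} = 3 - h$
$A = 15$ ($A = 15 - 3 \left(\left(3 - 5\right) - -2\right) = 15 - 3 \left(\left(3 - 5\right) + 2\right) = 15 - 3 \left(-2 + 2\right) = 15 - 0 = 15 + 0 = 15$)
$x = 75$ ($x = 15 \cdot 5 = 75$)
$J x 0 = \left(-2\right) 75 \cdot 0 = \left(-150\right) 0 = 0$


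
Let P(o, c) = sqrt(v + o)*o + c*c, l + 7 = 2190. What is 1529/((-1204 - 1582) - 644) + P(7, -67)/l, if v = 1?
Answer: 12059463/7487690 + 14*sqrt(2)/2183 ≈ 1.6196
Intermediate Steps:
l = 2183 (l = -7 + 2190 = 2183)
P(o, c) = c**2 + o*sqrt(1 + o) (P(o, c) = sqrt(1 + o)*o + c*c = o*sqrt(1 + o) + c**2 = c**2 + o*sqrt(1 + o))
1529/((-1204 - 1582) - 644) + P(7, -67)/l = 1529/((-1204 - 1582) - 644) + ((-67)**2 + 7*sqrt(1 + 7))/2183 = 1529/(-2786 - 644) + (4489 + 7*sqrt(8))*(1/2183) = 1529/(-3430) + (4489 + 7*(2*sqrt(2)))*(1/2183) = 1529*(-1/3430) + (4489 + 14*sqrt(2))*(1/2183) = -1529/3430 + (4489/2183 + 14*sqrt(2)/2183) = 12059463/7487690 + 14*sqrt(2)/2183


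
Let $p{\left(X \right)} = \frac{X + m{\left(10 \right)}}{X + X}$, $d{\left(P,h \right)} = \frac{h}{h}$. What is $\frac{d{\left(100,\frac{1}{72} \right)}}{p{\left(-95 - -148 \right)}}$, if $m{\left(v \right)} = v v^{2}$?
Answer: $\frac{106}{1053} \approx 0.10066$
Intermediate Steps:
$m{\left(v \right)} = v^{3}$
$d{\left(P,h \right)} = 1$
$p{\left(X \right)} = \frac{1000 + X}{2 X}$ ($p{\left(X \right)} = \frac{X + 10^{3}}{X + X} = \frac{X + 1000}{2 X} = \left(1000 + X\right) \frac{1}{2 X} = \frac{1000 + X}{2 X}$)
$\frac{d{\left(100,\frac{1}{72} \right)}}{p{\left(-95 - -148 \right)}} = 1 \frac{1}{\frac{1}{2} \frac{1}{-95 - -148} \left(1000 - -53\right)} = 1 \frac{1}{\frac{1}{2} \frac{1}{-95 + 148} \left(1000 + \left(-95 + 148\right)\right)} = 1 \frac{1}{\frac{1}{2} \cdot \frac{1}{53} \left(1000 + 53\right)} = 1 \frac{1}{\frac{1}{2} \cdot \frac{1}{53} \cdot 1053} = 1 \frac{1}{\frac{1053}{106}} = 1 \cdot \frac{106}{1053} = \frac{106}{1053}$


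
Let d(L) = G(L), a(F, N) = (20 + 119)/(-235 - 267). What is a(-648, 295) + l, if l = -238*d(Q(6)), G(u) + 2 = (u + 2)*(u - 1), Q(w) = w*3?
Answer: -40383027/502 ≈ -80444.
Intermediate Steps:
Q(w) = 3*w
a(F, N) = -139/502 (a(F, N) = 139/(-502) = 139*(-1/502) = -139/502)
G(u) = -2 + (-1 + u)*(2 + u) (G(u) = -2 + (u + 2)*(u - 1) = -2 + (2 + u)*(-1 + u) = -2 + (-1 + u)*(2 + u))
d(L) = -4 + L + L²
l = -80444 (l = -238*(-4 + 3*6 + (3*6)²) = -238*(-4 + 18 + 18²) = -238*(-4 + 18 + 324) = -238*338 = -80444)
a(-648, 295) + l = -139/502 - 80444 = -40383027/502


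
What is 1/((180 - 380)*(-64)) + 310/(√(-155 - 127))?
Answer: 1/12800 - 155*I*√282/141 ≈ 7.8125e-5 - 18.46*I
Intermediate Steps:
1/((180 - 380)*(-64)) + 310/(√(-155 - 127)) = -1/64/(-200) + 310/(√(-282)) = -1/200*(-1/64) + 310/((I*√282)) = 1/12800 + 310*(-I*√282/282) = 1/12800 - 155*I*√282/141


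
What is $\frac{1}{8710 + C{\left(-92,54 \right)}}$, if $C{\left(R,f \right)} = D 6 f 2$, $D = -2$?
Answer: $\frac{1}{7414} \approx 0.00013488$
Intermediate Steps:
$C{\left(R,f \right)} = - 24 f$ ($C{\left(R,f \right)} = \left(-2\right) 6 f 2 = - 12 \cdot 2 f = - 24 f$)
$\frac{1}{8710 + C{\left(-92,54 \right)}} = \frac{1}{8710 - 1296} = \frac{1}{7414}$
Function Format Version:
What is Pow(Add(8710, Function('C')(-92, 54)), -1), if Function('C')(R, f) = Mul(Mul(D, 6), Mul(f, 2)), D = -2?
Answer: Rational(1, 7414) ≈ 0.00013488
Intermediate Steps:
Function('C')(R, f) = Mul(-24, f) (Function('C')(R, f) = Mul(Mul(-2, 6), Mul(f, 2)) = Mul(-12, Mul(2, f)) = Mul(-24, f))
Pow(Add(8710, Function('C')(-92, 54)), -1) = Pow(Add(8710, Mul(-24, 54)), -1) = Pow(Add(8710, -1296), -1) = Pow(7414, -1) = Rational(1, 7414)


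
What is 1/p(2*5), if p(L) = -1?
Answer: -1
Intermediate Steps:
1/p(2*5) = 1/(-1) = -1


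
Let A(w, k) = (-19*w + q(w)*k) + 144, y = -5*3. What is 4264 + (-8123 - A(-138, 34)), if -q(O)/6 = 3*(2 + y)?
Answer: -14581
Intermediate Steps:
y = -15
q(O) = 234 (q(O) = -18*(2 - 15) = -18*(-13) = -6*(-39) = 234)
A(w, k) = 144 - 19*w + 234*k (A(w, k) = (-19*w + 234*k) + 144 = 144 - 19*w + 234*k)
4264 + (-8123 - A(-138, 34)) = 4264 + (-8123 - (144 - 19*(-138) + 234*34)) = 4264 + (-8123 - (144 + 2622 + 7956)) = 4264 + (-8123 - 1*10722) = 4264 + (-8123 - 10722) = 4264 - 18845 = -14581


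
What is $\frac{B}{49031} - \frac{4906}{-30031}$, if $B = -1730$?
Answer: $\frac{188592456}{1472449961} \approx 0.12808$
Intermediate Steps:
$\frac{B}{49031} - \frac{4906}{-30031} = - \frac{1730}{49031} - \frac{4906}{-30031} = \left(-1730\right) \frac{1}{49031} - - \frac{4906}{30031} = - \frac{1730}{49031} + \frac{4906}{30031} = \frac{188592456}{1472449961}$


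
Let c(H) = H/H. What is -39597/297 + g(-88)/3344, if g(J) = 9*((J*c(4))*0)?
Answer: -13199/99 ≈ -133.32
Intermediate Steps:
c(H) = 1
g(J) = 0 (g(J) = 9*((J*1)*0) = 9*(J*0) = 9*0 = 0)
-39597/297 + g(-88)/3344 = -39597/297 + 0/3344 = -39597*1/297 + 0*(1/3344) = -13199/99 + 0 = -13199/99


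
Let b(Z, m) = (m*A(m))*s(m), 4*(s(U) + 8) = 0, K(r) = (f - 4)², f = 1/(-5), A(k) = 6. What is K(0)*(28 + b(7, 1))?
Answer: -1764/5 ≈ -352.80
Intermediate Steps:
f = -⅕ ≈ -0.20000
K(r) = 441/25 (K(r) = (-⅕ - 4)² = (-21/5)² = 441/25)
s(U) = -8 (s(U) = -8 + (¼)*0 = -8 + 0 = -8)
b(Z, m) = -48*m (b(Z, m) = (m*6)*(-8) = (6*m)*(-8) = -48*m)
K(0)*(28 + b(7, 1)) = 441*(28 - 48*1)/25 = 441*(28 - 48)/25 = (441/25)*(-20) = -1764/5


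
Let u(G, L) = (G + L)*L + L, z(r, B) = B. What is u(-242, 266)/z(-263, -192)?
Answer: -3325/96 ≈ -34.635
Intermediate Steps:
u(G, L) = L + L*(G + L) (u(G, L) = L*(G + L) + L = L + L*(G + L))
u(-242, 266)/z(-263, -192) = (266*(1 - 242 + 266))/(-192) = (266*25)*(-1/192) = 6650*(-1/192) = -3325/96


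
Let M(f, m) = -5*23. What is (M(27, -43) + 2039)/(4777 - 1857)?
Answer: 481/730 ≈ 0.65890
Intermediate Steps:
M(f, m) = -115
(M(27, -43) + 2039)/(4777 - 1857) = (-115 + 2039)/(4777 - 1857) = 1924/2920 = 1924*(1/2920) = 481/730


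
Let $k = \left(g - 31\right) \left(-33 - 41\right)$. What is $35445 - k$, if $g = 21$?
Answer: $34705$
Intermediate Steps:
$k = 740$ ($k = \left(21 - 31\right) \left(-33 - 41\right) = \left(-10\right) \left(-74\right) = 740$)
$35445 - k = 35445 - 740 = 34705$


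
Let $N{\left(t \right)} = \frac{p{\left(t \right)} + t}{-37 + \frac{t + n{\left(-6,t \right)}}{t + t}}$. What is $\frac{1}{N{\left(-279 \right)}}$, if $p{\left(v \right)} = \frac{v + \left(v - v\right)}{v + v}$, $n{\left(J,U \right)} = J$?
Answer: $\frac{6787}{51801} \approx 0.13102$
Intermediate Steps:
$p{\left(v \right)} = \frac{1}{2}$ ($p{\left(v \right)} = \frac{v + 0}{2 v} = v \frac{1}{2 v} = \frac{1}{2}$)
$N{\left(t \right)} = \frac{\frac{1}{2} + t}{-37 + \frac{-6 + t}{2 t}}$ ($N{\left(t \right)} = \frac{\frac{1}{2} + t}{-37 + \frac{t - 6}{t + t}} = \frac{\frac{1}{2} + t}{-37 + \frac{-6 + t}{2 t}}$)
$\frac{1}{N{\left(-279 \right)}} = \frac{1}{\left(-1\right) \left(-279\right) \frac{1}{6 + 73 \left(-279\right)} \left(1 + 2 \left(-279\right)\right)} = \frac{1}{\left(-1\right) \left(-279\right) \frac{1}{6 - 20367} \left(1 - 558\right)} = \frac{1}{\left(-1\right) \left(-279\right) \frac{1}{-20361} \left(-557\right)} = \frac{1}{\left(-1\right) \left(-279\right) \left(- \frac{1}{20361}\right) \left(-557\right)} = \frac{1}{\frac{51801}{6787}} = \frac{6787}{51801}$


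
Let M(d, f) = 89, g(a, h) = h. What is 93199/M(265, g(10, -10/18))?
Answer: 93199/89 ≈ 1047.2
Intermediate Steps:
93199/M(265, g(10, -10/18)) = 93199/89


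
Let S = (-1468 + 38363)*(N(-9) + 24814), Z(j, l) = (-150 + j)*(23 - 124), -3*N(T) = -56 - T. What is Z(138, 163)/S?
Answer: 3636/2748271655 ≈ 1.3230e-6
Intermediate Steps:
N(T) = 56/3 + T/3 (N(T) = -(-56 - T)/3 = 56/3 + T/3)
Z(j, l) = 15150 - 101*j (Z(j, l) = (-150 + j)*(-101) = 15150 - 101*j)
S = 2748271655/3 (S = (-1468 + 38363)*((56/3 + (1/3)*(-9)) + 24814) = 36895*((56/3 - 3) + 24814) = 36895*(47/3 + 24814) = 36895*(74489/3) = 2748271655/3 ≈ 9.1609e+8)
Z(138, 163)/S = (15150 - 101*138)/(2748271655/3) = (15150 - 13938)*(3/2748271655) = 1212*(3/2748271655) = 3636/2748271655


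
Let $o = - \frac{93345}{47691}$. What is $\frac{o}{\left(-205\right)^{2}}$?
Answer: $- \frac{889}{19087755} \approx -4.6574 \cdot 10^{-5}$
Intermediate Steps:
$o = - \frac{4445}{2271}$ ($o = \left(-93345\right) \frac{1}{47691} = - \frac{4445}{2271} \approx -1.9573$)
$\frac{o}{\left(-205\right)^{2}} = - \frac{4445}{2271 \left(-205\right)^{2}} = - \frac{4445}{2271 \cdot 42025} = \left(- \frac{4445}{2271}\right) \frac{1}{42025} = - \frac{889}{19087755}$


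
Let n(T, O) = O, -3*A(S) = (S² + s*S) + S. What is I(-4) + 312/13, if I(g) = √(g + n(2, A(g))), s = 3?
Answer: 24 + 2*I ≈ 24.0 + 2.0*I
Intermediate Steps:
A(S) = -4*S/3 - S²/3 (A(S) = -((S² + 3*S) + S)/3 = -(S² + 4*S)/3 = -4*S/3 - S²/3)
I(g) = √(g - g*(4 + g)/3)
I(-4) + 312/13 = √3*√(-4*(-1 - 1*(-4)))/3 + 312/13 = √3*√(-4*(-1 + 4))/3 + 312*(1/13) = √3*√(-4*3)/3 + 24 = √3*√(-12)/3 + 24 = √3*(2*I*√3)/3 + 24 = 2*I + 24 = 24 + 2*I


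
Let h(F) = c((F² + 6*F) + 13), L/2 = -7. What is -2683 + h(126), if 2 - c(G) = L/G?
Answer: -44625231/16645 ≈ -2681.0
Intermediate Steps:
L = -14 (L = 2*(-7) = -14)
c(G) = 2 + 14/G (c(G) = 2 - (-14)/G = 2 + 14/G)
h(F) = 2 + 14/(13 + F² + 6*F) (h(F) = 2 + 14/((F² + 6*F) + 13) = 2 + 14/(13 + F² + 6*F))
-2683 + h(126) = -2683 + 2*(20 + 126² + 6*126)/(13 + 126² + 6*126) = -2683 + 2*(20 + 15876 + 756)/(13 + 15876 + 756) = -2683 + 2*16652/16645 = -2683 + 2*(1/16645)*16652 = -2683 + 33304/16645 = -44625231/16645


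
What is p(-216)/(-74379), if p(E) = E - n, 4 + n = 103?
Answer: 105/24793 ≈ 0.0042351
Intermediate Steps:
n = 99 (n = -4 + 103 = 99)
p(E) = -99 + E (p(E) = E - 1*99 = E - 99 = -99 + E)
p(-216)/(-74379) = (-99 - 216)/(-74379) = -315*(-1/74379) = 105/24793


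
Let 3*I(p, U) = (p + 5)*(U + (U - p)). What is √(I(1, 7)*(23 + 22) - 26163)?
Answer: 3*I*√2777 ≈ 158.09*I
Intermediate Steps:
I(p, U) = (5 + p)*(-p + 2*U)/3 (I(p, U) = ((p + 5)*(U + (U - p)))/3 = ((5 + p)*(-p + 2*U))/3 = (5 + p)*(-p + 2*U)/3)
√(I(1, 7)*(23 + 22) - 26163) = √((-5/3*1 - ⅓*1² + (10/3)*7 + (⅔)*7*1)*(23 + 22) - 26163) = √((-5/3 - ⅓*1 + 70/3 + 14/3)*45 - 26163) = √((-5/3 - ⅓ + 70/3 + 14/3)*45 - 26163) = √(26*45 - 26163) = √(1170 - 26163) = √(-24993) = 3*I*√2777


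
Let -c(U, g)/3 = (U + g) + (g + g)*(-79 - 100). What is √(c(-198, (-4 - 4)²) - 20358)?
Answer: 6*√1355 ≈ 220.86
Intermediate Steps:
c(U, g) = -3*U + 1071*g (c(U, g) = -3*((U + g) + (g + g)*(-79 - 100)) = -3*((U + g) + (2*g)*(-179)) = -3*((U + g) - 358*g) = -3*(U - 357*g) = -3*U + 1071*g)
√(c(-198, (-4 - 4)²) - 20358) = √((-3*(-198) + 1071*(-4 - 4)²) - 20358) = √((594 + 1071*(-8)²) - 20358) = √((594 + 1071*64) - 20358) = √((594 + 68544) - 20358) = √(69138 - 20358) = √48780 = 6*√1355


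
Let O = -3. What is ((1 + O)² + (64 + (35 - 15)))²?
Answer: 7744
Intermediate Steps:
((1 + O)² + (64 + (35 - 15)))² = ((1 - 3)² + (64 + (35 - 15)))² = ((-2)² + (64 + 20))² = (4 + 84)² = 88² = 7744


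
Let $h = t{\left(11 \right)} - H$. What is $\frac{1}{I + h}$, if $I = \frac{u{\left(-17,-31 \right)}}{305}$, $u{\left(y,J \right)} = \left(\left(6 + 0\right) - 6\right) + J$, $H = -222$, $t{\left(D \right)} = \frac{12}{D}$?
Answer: $\frac{3355}{748129} \approx 0.0044845$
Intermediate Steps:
$u{\left(y,J \right)} = J$ ($u{\left(y,J \right)} = \left(6 - 6\right) + J = 0 + J = J$)
$I = - \frac{31}{305} \approx -0.10164$
$h = \frac{2454}{11}$ ($h = \frac{12}{11} - -222 = 12 \cdot \frac{1}{11} + 222 = \frac{12}{11} + 222 = \frac{2454}{11} \approx 223.09$)
$\frac{1}{I + h} = \frac{1}{- \frac{31}{305} + \frac{2454}{11}} = \frac{1}{\frac{748129}{3355}} = \frac{3355}{748129}$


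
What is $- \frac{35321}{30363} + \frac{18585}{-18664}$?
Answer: $- \frac{1223527499}{566695032} \approx -2.1591$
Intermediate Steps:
$- \frac{35321}{30363} + \frac{18585}{-18664} = \left(-35321\right) \frac{1}{30363} + 18585 \left(- \frac{1}{18664}\right) = - \frac{35321}{30363} - \frac{18585}{18664} = - \frac{1223527499}{566695032}$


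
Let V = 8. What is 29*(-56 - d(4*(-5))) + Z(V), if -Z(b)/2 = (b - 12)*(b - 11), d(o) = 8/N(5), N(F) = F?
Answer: -8472/5 ≈ -1694.4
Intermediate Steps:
d(o) = 8/5
Z(b) = -2*(-12 + b)*(-11 + b) (Z(b) = -2*(b - 12)*(b - 11) = -2*(-12 + b)*(-11 + b))
29*(-56 - d(4*(-5))) + Z(V) = 29*(-56 - 1*8/5) + (-264 - 2*8² + 46*8) = 29*(-56 - 8/5) + (-264 - 2*64 + 368) = 29*(-288/5) + (-264 - 128 + 368) = -8352/5 - 24 = -8472/5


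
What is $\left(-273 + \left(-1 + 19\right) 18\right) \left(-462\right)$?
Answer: $-23562$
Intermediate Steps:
$\left(-273 + \left(-1 + 19\right) 18\right) \left(-462\right) = \left(-273 + 18 \cdot 18\right) \left(-462\right) = \left(-273 + 324\right) \left(-462\right) = 51 \left(-462\right) = -23562$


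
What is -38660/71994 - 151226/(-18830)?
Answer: 2539849211/338911755 ≈ 7.4941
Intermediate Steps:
-38660/71994 - 151226/(-18830) = -38660*1/71994 - 151226*(-1/18830) = -19330/35997 + 75613/9415 = 2539849211/338911755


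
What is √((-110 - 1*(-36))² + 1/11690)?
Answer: √748328815290/11690 ≈ 74.000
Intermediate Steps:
√((-110 - 1*(-36))² + 1/11690) = √((-110 + 36)² + 1/11690) = √((-74)² + 1/11690) = √(5476 + 1/11690) = √(64014441/11690) = √748328815290/11690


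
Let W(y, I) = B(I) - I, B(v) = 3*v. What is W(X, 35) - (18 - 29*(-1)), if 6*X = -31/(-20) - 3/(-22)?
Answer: 23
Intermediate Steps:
X = 371/1320 (X = (-31/(-20) - 3/(-22))/6 = (-31*(-1/20) - 3*(-1/22))/6 = (31/20 + 3/22)/6 = (⅙)*(371/220) = 371/1320 ≈ 0.28106)
W(y, I) = 2*I (W(y, I) = 3*I - I = 2*I)
W(X, 35) - (18 - 29*(-1)) = 2*35 - (18 - 29*(-1)) = 70 - (18 + 29) = 70 - 1*47 = 70 - 47 = 23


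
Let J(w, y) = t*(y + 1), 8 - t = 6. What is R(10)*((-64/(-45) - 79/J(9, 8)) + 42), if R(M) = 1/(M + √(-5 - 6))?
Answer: 1171/333 - 1171*I*√11/3330 ≈ 3.5165 - 1.1663*I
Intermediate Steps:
t = 2 (t = 8 - 1*6 = 8 - 6 = 2)
J(w, y) = 2 + 2*y (J(w, y) = 2*(y + 1) = 2*(1 + y) = 2 + 2*y)
R(M) = 1/(M + I*√11) (R(M) = 1/(M + √(-11)) = 1/(M + I*√11))
R(10)*((-64/(-45) - 79/J(9, 8)) + 42) = ((-64/(-45) - 79/(2 + 2*8)) + 42)/(10 + I*√11) = ((-64*(-1/45) - 79/(2 + 16)) + 42)/(10 + I*√11) = ((64/45 - 79/18) + 42)/(10 + I*√11) = (-89/30 + 42)/(10 + I*√11) = (1171/30)/(10 + I*√11) = 1171/(30*(10 + I*√11))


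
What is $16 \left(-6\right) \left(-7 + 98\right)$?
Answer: $-8736$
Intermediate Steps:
$16 \left(-6\right) \left(-7 + 98\right) = \left(-96\right) 91 = -8736$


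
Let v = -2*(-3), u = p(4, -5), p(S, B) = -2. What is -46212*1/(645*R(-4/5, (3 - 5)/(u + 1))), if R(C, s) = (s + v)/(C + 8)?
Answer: -69318/1075 ≈ -64.482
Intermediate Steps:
u = -2
v = 6
R(C, s) = (6 + s)/(8 + C) (R(C, s) = (s + 6)/(C + 8) = (6 + s)/(8 + C))
-46212*1/(645*R(-4/5, (3 - 5)/(u + 1))) = -46212*(8 - 4/5)/(645*(6 + (3 - 5)/(-2 + 1))) = -46212*(8 - 4*⅕)/(645*(6 - 2/(-1))) = -46212*(8 - ⅘)/(645*(6 - 2*(-1))) = -46212*12/(1075*(6 + 2)) = -46212/(((5/36)*8)*645) = -46212/((10/9)*645) = -46212/2150/3 = -46212*3/2150 = -69318/1075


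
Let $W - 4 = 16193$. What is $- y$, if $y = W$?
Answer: $-16197$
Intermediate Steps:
$W = 16197$ ($W = 4 + 16193 = 16197$)
$y = 16197$
$- y = \left(-1\right) 16197 = -16197$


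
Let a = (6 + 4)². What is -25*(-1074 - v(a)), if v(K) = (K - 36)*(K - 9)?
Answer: 172450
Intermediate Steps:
a = 100 (a = 10² = 100)
v(K) = (-36 + K)*(-9 + K)
-25*(-1074 - v(a)) = -25*(-1074 - (324 + 100² - 45*100)) = -25*(-1074 - (324 + 10000 - 4500)) = -25*(-1074 - 1*5824) = -25*(-1074 - 5824) = -25*(-6898) = 172450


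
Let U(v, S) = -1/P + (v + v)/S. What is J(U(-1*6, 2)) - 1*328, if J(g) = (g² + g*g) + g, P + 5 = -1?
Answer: -2392/9 ≈ -265.78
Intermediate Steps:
P = -6 (P = -5 - 1 = -6)
U(v, S) = ⅙ + 2*v/S (U(v, S) = -1/(-6) + (v + v)/S = -1*(-⅙) + (2*v)/S = ⅙ + 2*v/S)
J(g) = g + 2*g² (J(g) = (g² + g²) + g = 2*g² + g = g + 2*g²)
J(U(-1*6, 2)) - 1*328 = ((⅙)*(2 + 12*(-1*6))/2)*(1 + 2*((⅙)*(2 + 12*(-1*6))/2)) - 1*328 = ((⅙)*(½)*(2 + 12*(-6)))*(1 + 2*((⅙)*(½)*(2 + 12*(-6)))) - 328 = ((⅙)*(½)*(2 - 72))*(1 + 2*((⅙)*(½)*(2 - 72))) - 328 = ((⅙)*(½)*(-70))*(1 + 2*((⅙)*(½)*(-70))) - 328 = -35*(1 + 2*(-35/6))/6 - 328 = -35*(1 - 35/3)/6 - 328 = -35/6*(-32/3) - 328 = 560/9 - 328 = -2392/9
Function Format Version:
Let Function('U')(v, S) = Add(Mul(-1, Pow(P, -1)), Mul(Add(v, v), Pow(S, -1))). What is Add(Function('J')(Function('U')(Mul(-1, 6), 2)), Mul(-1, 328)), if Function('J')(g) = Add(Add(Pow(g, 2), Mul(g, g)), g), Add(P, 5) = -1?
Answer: Rational(-2392, 9) ≈ -265.78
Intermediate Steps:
P = -6 (P = Add(-5, -1) = -6)
Function('U')(v, S) = Add(Rational(1, 6), Mul(2, v, Pow(S, -1))) (Function('U')(v, S) = Add(Mul(-1, Pow(-6, -1)), Mul(Add(v, v), Pow(S, -1))) = Add(Mul(-1, Rational(-1, 6)), Mul(Mul(2, v), Pow(S, -1))) = Add(Rational(1, 6), Mul(2, v, Pow(S, -1))))
Function('J')(g) = Add(g, Mul(2, Pow(g, 2))) (Function('J')(g) = Add(Add(Pow(g, 2), Pow(g, 2)), g) = Add(Mul(2, Pow(g, 2)), g) = Add(g, Mul(2, Pow(g, 2))))
Add(Function('J')(Function('U')(Mul(-1, 6), 2)), Mul(-1, 328)) = Add(Mul(Mul(Rational(1, 6), Pow(2, -1), Add(2, Mul(12, Mul(-1, 6)))), Add(1, Mul(2, Mul(Rational(1, 6), Pow(2, -1), Add(2, Mul(12, Mul(-1, 6))))))), Mul(-1, 328)) = Add(Mul(Mul(Rational(1, 6), Rational(1, 2), Add(2, Mul(12, -6))), Add(1, Mul(2, Mul(Rational(1, 6), Rational(1, 2), Add(2, Mul(12, -6)))))), -328) = Add(Mul(Mul(Rational(1, 6), Rational(1, 2), Add(2, -72)), Add(1, Mul(2, Mul(Rational(1, 6), Rational(1, 2), Add(2, -72))))), -328) = Add(Mul(Mul(Rational(1, 6), Rational(1, 2), -70), Add(1, Mul(2, Mul(Rational(1, 6), Rational(1, 2), -70)))), -328) = Add(Mul(Rational(-35, 6), Add(1, Mul(2, Rational(-35, 6)))), -328) = Add(Mul(Rational(-35, 6), Add(1, Rational(-35, 3))), -328) = Add(Mul(Rational(-35, 6), Rational(-32, 3)), -328) = Add(Rational(560, 9), -328) = Rational(-2392, 9)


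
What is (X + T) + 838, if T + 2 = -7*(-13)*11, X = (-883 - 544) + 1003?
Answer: 1413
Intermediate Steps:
X = -424 (X = -1427 + 1003 = -424)
T = 999 (T = -2 - 7*(-13)*11 = -2 + 91*11 = -2 + 1001 = 999)
(X + T) + 838 = (-424 + 999) + 838 = 575 + 838 = 1413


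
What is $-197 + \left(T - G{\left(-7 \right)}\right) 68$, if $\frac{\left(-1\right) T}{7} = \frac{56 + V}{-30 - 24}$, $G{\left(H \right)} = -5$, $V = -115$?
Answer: $- \frac{10181}{27} \approx -377.07$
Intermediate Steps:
$T = - \frac{413}{54}$ ($T = - 7 \frac{56 - 115}{-30 - 24} = - 7 \left(- \frac{59}{-54}\right) = - 7 \left(\left(-59\right) \left(- \frac{1}{54}\right)\right) = \left(-7\right) \frac{59}{54} = - \frac{413}{54} \approx -7.6481$)
$-197 + \left(T - G{\left(-7 \right)}\right) 68 = -197 + \left(- \frac{413}{54} - -5\right) 68 = -197 + \left(- \frac{413}{54} + 5\right) 68 = -197 - \frac{4862}{27} = - \frac{10181}{27}$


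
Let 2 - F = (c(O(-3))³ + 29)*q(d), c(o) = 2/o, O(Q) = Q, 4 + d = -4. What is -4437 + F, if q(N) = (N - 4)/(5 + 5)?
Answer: -39605/9 ≈ -4400.6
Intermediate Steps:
d = -8 (d = -4 - 4 = -8)
q(N) = -⅖ + N/10 (q(N) = (-4 + N)/10 = (-4 + N)*(⅒) = -⅖ + N/10)
F = 328/9 (F = 2 - ((2/(-3))³ + 29)*(-⅖ + (⅒)*(-8)) = 2 - ((2*(-⅓))³ + 29)*(-⅖ - ⅘) = 2 - ((-⅔)³ + 29)*(-6)/5 = 2 - (-8/27 + 29)*(-6)/5 = 2 - 775*(-6)/(27*5) = 2 - 1*(-310/9) = 2 + 310/9 = 328/9 ≈ 36.444)
-4437 + F = -4437 + 328/9 = -39605/9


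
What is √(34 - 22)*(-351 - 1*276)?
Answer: -1254*√3 ≈ -2172.0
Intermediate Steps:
√(34 - 22)*(-351 - 1*276) = √12*(-351 - 276) = (2*√3)*(-627) = -1254*√3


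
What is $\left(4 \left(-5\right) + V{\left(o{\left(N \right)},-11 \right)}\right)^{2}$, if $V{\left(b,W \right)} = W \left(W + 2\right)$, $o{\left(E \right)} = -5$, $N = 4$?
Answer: $6241$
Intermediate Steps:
$V{\left(b,W \right)} = W \left(2 + W\right)$
$\left(4 \left(-5\right) + V{\left(o{\left(N \right)},-11 \right)}\right)^{2} = \left(4 \left(-5\right) - 11 \left(2 - 11\right)\right)^{2} = \left(-20 - -99\right)^{2} = \left(-20 + 99\right)^{2} = 79^{2} = 6241$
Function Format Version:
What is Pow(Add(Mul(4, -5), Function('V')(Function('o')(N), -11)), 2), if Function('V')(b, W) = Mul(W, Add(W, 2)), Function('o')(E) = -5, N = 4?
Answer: 6241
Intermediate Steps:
Function('V')(b, W) = Mul(W, Add(2, W))
Pow(Add(Mul(4, -5), Function('V')(Function('o')(N), -11)), 2) = Pow(Add(Mul(4, -5), Mul(-11, Add(2, -11))), 2) = Pow(Add(-20, Mul(-11, -9)), 2) = Pow(Add(-20, 99), 2) = Pow(79, 2) = 6241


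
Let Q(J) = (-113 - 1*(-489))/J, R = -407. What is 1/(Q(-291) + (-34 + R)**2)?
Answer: 291/56593595 ≈ 5.1419e-6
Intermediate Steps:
Q(J) = 376/J (Q(J) = (-113 + 489)/J = 376/J)
1/(Q(-291) + (-34 + R)**2) = 1/(376/(-291) + (-34 - 407)**2) = 1/(376*(-1/291) + (-441)**2) = 1/(-376/291 + 194481) = 1/(56593595/291) = 291/56593595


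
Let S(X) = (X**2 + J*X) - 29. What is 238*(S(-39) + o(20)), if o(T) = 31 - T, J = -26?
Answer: 599046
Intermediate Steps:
S(X) = -29 + X**2 - 26*X (S(X) = (X**2 - 26*X) - 29 = -29 + X**2 - 26*X)
238*(S(-39) + o(20)) = 238*((-29 + (-39)**2 - 26*(-39)) + (31 - 1*20)) = 238*((-29 + 1521 + 1014) + (31 - 20)) = 238*(2506 + 11) = 238*2517 = 599046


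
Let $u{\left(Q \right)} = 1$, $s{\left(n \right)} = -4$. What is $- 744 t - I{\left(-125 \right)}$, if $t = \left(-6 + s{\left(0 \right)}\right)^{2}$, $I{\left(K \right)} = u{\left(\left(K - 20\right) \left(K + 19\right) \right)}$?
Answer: $-74401$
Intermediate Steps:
$I{\left(K \right)} = 1$
$t = 100$ ($t = \left(-6 - 4\right)^{2} = \left(-10\right)^{2} = 100$)
$- 744 t - I{\left(-125 \right)} = \left(-744\right) 100 - 1 = -74400 - 1 = -74401$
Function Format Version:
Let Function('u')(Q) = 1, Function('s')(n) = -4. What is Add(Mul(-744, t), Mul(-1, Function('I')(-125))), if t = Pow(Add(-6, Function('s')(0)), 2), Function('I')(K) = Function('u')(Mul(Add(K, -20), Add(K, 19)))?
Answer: -74401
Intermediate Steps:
Function('I')(K) = 1
t = 100 (t = Pow(Add(-6, -4), 2) = Pow(-10, 2) = 100)
Add(Mul(-744, t), Mul(-1, Function('I')(-125))) = Add(Mul(-744, 100), Mul(-1, 1)) = Add(-74400, -1) = -74401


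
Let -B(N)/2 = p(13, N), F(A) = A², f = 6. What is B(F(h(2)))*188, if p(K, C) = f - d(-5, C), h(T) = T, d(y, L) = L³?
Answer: 21808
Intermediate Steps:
p(K, C) = 6 - C³
B(N) = -12 + 2*N³ (B(N) = -2*(6 - N³) = -12 + 2*N³)
B(F(h(2)))*188 = (-12 + 2*(2²)³)*188 = (-12 + 2*4³)*188 = (-12 + 2*64)*188 = (-12 + 128)*188 = 116*188 = 21808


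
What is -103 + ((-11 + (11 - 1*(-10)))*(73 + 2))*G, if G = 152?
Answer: 113897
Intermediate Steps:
-103 + ((-11 + (11 - 1*(-10)))*(73 + 2))*G = -103 + ((-11 + (11 - 1*(-10)))*(73 + 2))*152 = -103 + ((-11 + (11 + 10))*75)*152 = -103 + ((-11 + 21)*75)*152 = -103 + (10*75)*152 = -103 + 750*152 = -103 + 114000 = 113897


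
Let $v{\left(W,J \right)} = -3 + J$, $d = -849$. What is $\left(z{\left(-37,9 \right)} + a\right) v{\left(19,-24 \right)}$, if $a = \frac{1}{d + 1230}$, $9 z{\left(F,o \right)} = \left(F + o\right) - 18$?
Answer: $\frac{17517}{127} \approx 137.93$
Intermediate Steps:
$z{\left(F,o \right)} = -2 + \frac{F}{9} + \frac{o}{9}$ ($z{\left(F,o \right)} = \frac{\left(F + o\right) - 18}{9} = \frac{-18 + F + o}{9} = -2 + \frac{F}{9} + \frac{o}{9}$)
$a = \frac{1}{381}$ ($a = \frac{1}{-849 + 1230} = \frac{1}{381} \approx 0.0026247$)
$\left(z{\left(-37,9 \right)} + a\right) v{\left(19,-24 \right)} = \left(\left(-2 + \frac{1}{9} \left(-37\right) + \frac{1}{9} \cdot 9\right) + \frac{1}{381}\right) \left(-3 - 24\right) = \left(\left(-2 - \frac{37}{9} + 1\right) + \frac{1}{381}\right) \left(-27\right) = \left(- \frac{46}{9} + \frac{1}{381}\right) \left(-27\right) = \left(- \frac{5839}{1143}\right) \left(-27\right) = \frac{17517}{127}$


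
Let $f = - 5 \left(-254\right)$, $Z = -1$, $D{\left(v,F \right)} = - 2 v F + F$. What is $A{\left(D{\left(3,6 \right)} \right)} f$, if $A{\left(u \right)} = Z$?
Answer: $-1270$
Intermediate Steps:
$D{\left(v,F \right)} = F - 2 F v$ ($D{\left(v,F \right)} = - 2 F v + F = F - 2 F v$)
$f = 1270$ ($f = \left(-1\right) \left(-1270\right) = 1270$)
$A{\left(u \right)} = -1$
$A{\left(D{\left(3,6 \right)} \right)} f = \left(-1\right) 1270 = -1270$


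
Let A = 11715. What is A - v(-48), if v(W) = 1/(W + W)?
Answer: 1124641/96 ≈ 11715.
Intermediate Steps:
v(W) = 1/(2*W)
A - v(-48) = 11715 - 1/(2*(-48)) = 11715 - (-1)/(2*48) = 11715 - 1*(-1/96) = 11715 + 1/96 = 1124641/96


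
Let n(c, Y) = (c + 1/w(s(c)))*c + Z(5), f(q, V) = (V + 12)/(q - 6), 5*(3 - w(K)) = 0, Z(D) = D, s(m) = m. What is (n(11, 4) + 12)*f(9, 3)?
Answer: 2125/3 ≈ 708.33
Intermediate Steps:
w(K) = 3 (w(K) = 3 - ⅕*0 = 3 + 0 = 3)
f(q, V) = (12 + V)/(-6 + q)
n(c, Y) = 5 + c*(⅓ + c) (n(c, Y) = (c + 1/3)*c + 5 = (c + ⅓)*c + 5 = (⅓ + c)*c + 5 = c*(⅓ + c) + 5 = 5 + c*(⅓ + c))
(n(11, 4) + 12)*f(9, 3) = ((5 + 11² + (⅓)*11) + 12)*((12 + 3)/(-6 + 9)) = ((5 + 121 + 11/3) + 12)*(15/3) = (389/3 + 12)*((⅓)*15) = (425/3)*5 = 2125/3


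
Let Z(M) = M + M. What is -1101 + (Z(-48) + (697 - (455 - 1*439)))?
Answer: -516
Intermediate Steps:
Z(M) = 2*M
-1101 + (Z(-48) + (697 - (455 - 1*439))) = -1101 + (2*(-48) + (697 - (455 - 1*439))) = -1101 + (-96 + (697 - (455 - 439))) = -1101 + (-96 + (697 - 1*16)) = -1101 + (-96 + (697 - 16)) = -1101 + (-96 + 681) = -1101 + 585 = -516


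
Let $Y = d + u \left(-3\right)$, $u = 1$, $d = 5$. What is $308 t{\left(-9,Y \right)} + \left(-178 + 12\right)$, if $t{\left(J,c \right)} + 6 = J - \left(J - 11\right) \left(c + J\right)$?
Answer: $-47906$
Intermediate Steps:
$Y = 2$ ($Y = 5 + 1 \left(-3\right) = 5 - 3 = 2$)
$t{\left(J,c \right)} = -6 + J - \left(-11 + J\right) \left(J + c\right)$ ($t{\left(J,c \right)} = -6 + \left(J - \left(J - 11\right) \left(c + J\right)\right) = -6 + \left(J - \left(-11 + J\right) \left(J + c\right)\right) = -6 + J - \left(-11 + J\right) \left(J + c\right)$)
$308 t{\left(-9,Y \right)} + \left(-178 + 12\right) = 308 \left(-6 - \left(-9\right)^{2} + 11 \cdot 2 + 12 \left(-9\right) - \left(-9\right) 2\right) + \left(-178 + 12\right) = 308 \left(-6 - 81 + 22 - 108 + 18\right) - 166 = 308 \left(-155\right) - 166 = -47740 - 166 = -47906$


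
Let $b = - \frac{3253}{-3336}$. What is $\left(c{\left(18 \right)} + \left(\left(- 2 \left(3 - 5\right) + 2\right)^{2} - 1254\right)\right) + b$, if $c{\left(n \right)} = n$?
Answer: $- \frac{3999947}{3336} \approx -1199.0$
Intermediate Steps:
$b = \frac{3253}{3336}$ ($b = \left(-3253\right) \left(- \frac{1}{3336}\right) = \frac{3253}{3336} \approx 0.97512$)
$\left(c{\left(18 \right)} + \left(\left(- 2 \left(3 - 5\right) + 2\right)^{2} - 1254\right)\right) + b = \left(18 + \left(\left(- 2 \left(3 - 5\right) + 2\right)^{2} - 1254\right)\right) + \frac{3253}{3336} = \left(18 - \left(1254 - \left(\left(-2\right) \left(-2\right) + 2\right)^{2}\right)\right) + \frac{3253}{3336} = \left(18 - \left(1254 - \left(4 + 2\right)^{2}\right)\right) + \frac{3253}{3336} = \left(18 - \left(1254 - 6^{2}\right)\right) + \frac{3253}{3336} = \left(18 + \left(36 - 1254\right)\right) + \frac{3253}{3336} = \left(18 - 1218\right) + \frac{3253}{3336} = -1200 + \frac{3253}{3336} = - \frac{3999947}{3336}$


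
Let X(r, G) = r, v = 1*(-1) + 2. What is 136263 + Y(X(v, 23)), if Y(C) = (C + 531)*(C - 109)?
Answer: 78807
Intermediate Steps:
v = 1 (v = -1 + 2 = 1)
Y(C) = (-109 + C)*(531 + C) (Y(C) = (531 + C)*(-109 + C) = (-109 + C)*(531 + C))
136263 + Y(X(v, 23)) = 136263 + (-57879 + 1² + 422*1) = 136263 + (-57879 + 1 + 422) = 136263 - 57456 = 78807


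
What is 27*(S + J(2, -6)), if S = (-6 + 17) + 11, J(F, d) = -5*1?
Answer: 459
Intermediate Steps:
J(F, d) = -5
S = 22 (S = 11 + 11 = 22)
27*(S + J(2, -6)) = 27*(22 - 5) = 27*17 = 459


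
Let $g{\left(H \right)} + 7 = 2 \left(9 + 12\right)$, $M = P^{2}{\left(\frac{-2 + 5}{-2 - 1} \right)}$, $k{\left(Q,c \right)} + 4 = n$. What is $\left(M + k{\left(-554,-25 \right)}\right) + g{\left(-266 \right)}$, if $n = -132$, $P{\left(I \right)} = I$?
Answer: $-100$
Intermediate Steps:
$k{\left(Q,c \right)} = -136$ ($k{\left(Q,c \right)} = -4 - 132 = -136$)
$M = 1$ ($M = \left(\frac{-2 + 5}{-2 - 1}\right)^{2} = \left(\frac{3}{-3}\right)^{2} = \left(3 \left(- \frac{1}{3}\right)\right)^{2} = \left(-1\right)^{2} = 1$)
$g{\left(H \right)} = 35$ ($g{\left(H \right)} = -7 + 2 \left(9 + 12\right) = -7 + 2 \cdot 21 = -7 + 42 = 35$)
$\left(M + k{\left(-554,-25 \right)}\right) + g{\left(-266 \right)} = \left(1 - 136\right) + 35 = -135 + 35 = -100$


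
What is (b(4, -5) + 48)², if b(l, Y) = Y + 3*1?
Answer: 2116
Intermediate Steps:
b(l, Y) = 3 + Y (b(l, Y) = Y + 3 = 3 + Y)
(b(4, -5) + 48)² = ((3 - 5) + 48)² = (-2 + 48)² = 46² = 2116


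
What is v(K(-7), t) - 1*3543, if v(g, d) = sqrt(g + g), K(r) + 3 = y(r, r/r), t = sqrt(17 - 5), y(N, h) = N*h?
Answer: -3543 + 2*I*sqrt(5) ≈ -3543.0 + 4.4721*I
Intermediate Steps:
t = 2*sqrt(3) (t = sqrt(12) = 2*sqrt(3) ≈ 3.4641)
K(r) = -3 + r (K(r) = -3 + r*(r/r) = -3 + r*1 = -3 + r)
v(g, d) = sqrt(2)*sqrt(g) (v(g, d) = sqrt(2*g) = sqrt(2)*sqrt(g))
v(K(-7), t) - 1*3543 = sqrt(2)*sqrt(-3 - 7) - 1*3543 = sqrt(2)*sqrt(-10) - 3543 = sqrt(2)*(I*sqrt(10)) - 3543 = 2*I*sqrt(5) - 3543 = -3543 + 2*I*sqrt(5)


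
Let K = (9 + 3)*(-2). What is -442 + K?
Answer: -466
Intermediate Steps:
K = -24 (K = 12*(-2) = -24)
-442 + K = -442 - 24 = -466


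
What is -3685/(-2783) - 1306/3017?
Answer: 680277/763301 ≈ 0.89123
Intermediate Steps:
-3685/(-2783) - 1306/3017 = -3685*(-1/2783) - 1306*1/3017 = 335/253 - 1306/3017 = 680277/763301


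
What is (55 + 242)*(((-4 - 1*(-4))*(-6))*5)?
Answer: 0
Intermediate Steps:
(55 + 242)*(((-4 - 1*(-4))*(-6))*5) = 297*(((-4 + 4)*(-6))*5) = 297*((0*(-6))*5) = 297*(0*5) = 297*0 = 0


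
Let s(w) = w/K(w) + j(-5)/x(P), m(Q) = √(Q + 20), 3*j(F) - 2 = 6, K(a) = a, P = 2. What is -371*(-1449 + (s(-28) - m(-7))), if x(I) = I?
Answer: 1610140/3 + 371*√13 ≈ 5.3805e+5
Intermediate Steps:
j(F) = 8/3 (j(F) = ⅔ + (⅓)*6 = ⅔ + 2 = 8/3)
m(Q) = √(20 + Q)
s(w) = 7/3 (s(w) = w/w + (8/3)/2 = 1 + (8/3)*(½) = 1 + 4/3 = 7/3)
-371*(-1449 + (s(-28) - m(-7))) = -371*(-1449 + (7/3 - √(20 - 7))) = -371*(-1449 + (7/3 - √13)) = -371*(-4340/3 - √13) = 1610140/3 + 371*√13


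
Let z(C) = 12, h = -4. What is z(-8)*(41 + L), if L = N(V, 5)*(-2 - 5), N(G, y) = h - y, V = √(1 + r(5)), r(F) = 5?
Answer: 1248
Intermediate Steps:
V = √6 (V = √(1 + 5) = √6 ≈ 2.4495)
N(G, y) = -4 - y
L = 63 (L = (-4 - 1*5)*(-2 - 5) = (-4 - 5)*(-7) = -9*(-7) = 63)
z(-8)*(41 + L) = 12*(41 + 63) = 12*104 = 1248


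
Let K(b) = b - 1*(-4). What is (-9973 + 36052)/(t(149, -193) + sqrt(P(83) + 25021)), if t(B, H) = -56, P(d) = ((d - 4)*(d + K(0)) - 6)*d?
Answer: 243404/98641 + 8693*sqrt(594982)/197282 ≈ 36.456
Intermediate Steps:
K(b) = 4 + b (K(b) = b + 4 = 4 + b)
P(d) = d*(-6 + (-4 + d)*(4 + d)) (P(d) = ((d - 4)*(d + (4 + 0)) - 6)*d = ((-4 + d)*(d + 4) - 6)*d = ((-4 + d)*(4 + d) - 6)*d = (-6 + (-4 + d)*(4 + d))*d = d*(-6 + (-4 + d)*(4 + d)))
(-9973 + 36052)/(t(149, -193) + sqrt(P(83) + 25021)) = (-9973 + 36052)/(-56 + sqrt(83*(-22 + 83**2) + 25021)) = 26079/(-56 + sqrt(83*(-22 + 6889) + 25021)) = 26079/(-56 + sqrt(83*6867 + 25021)) = 26079/(-56 + sqrt(569961 + 25021)) = 26079/(-56 + sqrt(594982))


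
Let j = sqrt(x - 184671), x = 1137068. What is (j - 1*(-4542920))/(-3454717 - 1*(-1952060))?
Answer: -4542920/1502657 - sqrt(952397)/1502657 ≈ -3.0239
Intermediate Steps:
j = sqrt(952397) (j = sqrt(1137068 - 184671) = sqrt(952397) ≈ 975.91)
(j - 1*(-4542920))/(-3454717 - 1*(-1952060)) = (sqrt(952397) - 1*(-4542920))/(-3454717 - 1*(-1952060)) = (sqrt(952397) + 4542920)/(-3454717 + 1952060) = (4542920 + sqrt(952397))/(-1502657) = (4542920 + sqrt(952397))*(-1/1502657) = -4542920/1502657 - sqrt(952397)/1502657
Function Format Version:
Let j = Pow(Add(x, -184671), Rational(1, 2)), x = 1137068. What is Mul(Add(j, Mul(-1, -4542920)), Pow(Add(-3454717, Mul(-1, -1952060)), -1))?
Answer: Add(Rational(-4542920, 1502657), Mul(Rational(-1, 1502657), Pow(952397, Rational(1, 2)))) ≈ -3.0239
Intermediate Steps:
j = Pow(952397, Rational(1, 2)) (j = Pow(Add(1137068, -184671), Rational(1, 2)) = Pow(952397, Rational(1, 2)) ≈ 975.91)
Mul(Add(j, Mul(-1, -4542920)), Pow(Add(-3454717, Mul(-1, -1952060)), -1)) = Mul(Add(Pow(952397, Rational(1, 2)), Mul(-1, -4542920)), Pow(Add(-3454717, Mul(-1, -1952060)), -1)) = Mul(Add(Pow(952397, Rational(1, 2)), 4542920), Pow(Add(-3454717, 1952060), -1)) = Mul(Add(4542920, Pow(952397, Rational(1, 2))), Pow(-1502657, -1)) = Mul(Add(4542920, Pow(952397, Rational(1, 2))), Rational(-1, 1502657)) = Add(Rational(-4542920, 1502657), Mul(Rational(-1, 1502657), Pow(952397, Rational(1, 2))))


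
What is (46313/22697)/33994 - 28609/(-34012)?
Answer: 11037593624459/13121180276908 ≈ 0.84120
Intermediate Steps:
(46313/22697)/33994 - 28609/(-34012) = (46313*(1/22697))*(1/33994) - 28609*(-1/34012) = (46313/22697)*(1/33994) + 28609/34012 = 46313/771561818 + 28609/34012 = 11037593624459/13121180276908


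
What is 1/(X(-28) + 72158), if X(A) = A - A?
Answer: 1/72158 ≈ 1.3858e-5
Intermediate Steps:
X(A) = 0
1/(X(-28) + 72158) = 1/(0 + 72158) = 1/72158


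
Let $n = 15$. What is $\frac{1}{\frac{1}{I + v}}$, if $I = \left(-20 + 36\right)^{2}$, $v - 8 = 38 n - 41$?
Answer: $793$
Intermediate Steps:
$v = 537$ ($v = 8 + \left(38 \cdot 15 - 41\right) = 8 + \left(570 - 41\right) = 8 + 529 = 537$)
$I = 256$ ($I = 16^{2} = 256$)
$\frac{1}{\frac{1}{I + v}} = \frac{1}{\frac{1}{256 + 537}} = \frac{1}{\frac{1}{793}} = 793$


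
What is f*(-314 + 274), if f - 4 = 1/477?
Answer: -76360/477 ≈ -160.08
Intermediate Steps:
f = 1909/477 (f = 4 + 1/477 = 1909/477 ≈ 4.0021)
f*(-314 + 274) = 1909*(-314 + 274)/477 = (1909/477)*(-40) = -76360/477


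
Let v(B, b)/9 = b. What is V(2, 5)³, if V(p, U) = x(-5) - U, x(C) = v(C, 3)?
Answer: 10648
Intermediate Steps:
v(B, b) = 9*b
x(C) = 27 (x(C) = 9*3 = 27)
V(p, U) = 27 - U
V(2, 5)³ = (27 - 1*5)³ = (27 - 5)³ = 22³ = 10648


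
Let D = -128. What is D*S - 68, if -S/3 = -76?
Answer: -29252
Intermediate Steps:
S = 228 (S = -3*(-76) = 228)
D*S - 68 = -128*228 - 68 = -29184 - 68 = -29252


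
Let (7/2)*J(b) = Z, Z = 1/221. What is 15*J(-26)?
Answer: 30/1547 ≈ 0.019392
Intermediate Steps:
Z = 1/221 ≈ 0.0045249
J(b) = 2/1547 (J(b) = (2/7)*(1/221) = 2/1547)
15*J(-26) = 15*(2/1547) = 30/1547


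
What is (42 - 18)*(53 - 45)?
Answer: 192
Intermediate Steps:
(42 - 18)*(53 - 45) = 24*8 = 192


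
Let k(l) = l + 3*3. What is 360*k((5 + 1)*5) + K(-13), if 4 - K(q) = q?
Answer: 14057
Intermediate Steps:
k(l) = 9 + l (k(l) = l + 9 = 9 + l)
K(q) = 4 - q
360*k((5 + 1)*5) + K(-13) = 360*(9 + (5 + 1)*5) + (4 - 1*(-13)) = 360*(9 + 6*5) + (4 + 13) = 360*(9 + 30) + 17 = 360*39 + 17 = 14040 + 17 = 14057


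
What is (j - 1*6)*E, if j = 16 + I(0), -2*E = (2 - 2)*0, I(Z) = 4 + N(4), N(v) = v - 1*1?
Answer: 0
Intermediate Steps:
N(v) = -1 + v (N(v) = v - 1 = -1 + v)
I(Z) = 7 (I(Z) = 4 + (-1 + 4) = 4 + 3 = 7)
E = 0 (E = -(2 - 2)*0/2 = -0*0 = -1/2*0 = 0)
j = 23 (j = 16 + 7 = 23)
(j - 1*6)*E = (23 - 1*6)*0 = (23 - 6)*0 = 17*0 = 0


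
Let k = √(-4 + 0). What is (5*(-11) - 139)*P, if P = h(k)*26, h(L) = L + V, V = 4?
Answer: -20176 - 10088*I ≈ -20176.0 - 10088.0*I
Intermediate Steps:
k = 2*I (k = √(-4) = 2*I ≈ 2.0*I)
h(L) = 4 + L (h(L) = L + 4 = 4 + L)
P = 104 + 52*I (P = (4 + 2*I)*26 = 104 + 52*I ≈ 104.0 + 52.0*I)
(5*(-11) - 139)*P = (5*(-11) - 139)*(104 + 52*I) = (-55 - 139)*(104 + 52*I) = -194*(104 + 52*I) = -20176 - 10088*I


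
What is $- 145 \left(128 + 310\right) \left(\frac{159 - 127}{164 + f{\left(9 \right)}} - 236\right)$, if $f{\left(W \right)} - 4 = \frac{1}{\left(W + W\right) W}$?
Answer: $\frac{407608958280}{27217} \approx 1.4976 \cdot 10^{7}$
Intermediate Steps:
$f{\left(W \right)} = 4 + \frac{1}{2 W^{2}}$ ($f{\left(W \right)} = 4 + \frac{1}{\left(W + W\right) W} = 4 + \frac{1}{2 W W} = 4 + \frac{\frac{1}{2} \frac{1}{W}}{W} = 4 + \frac{1}{2 W^{2}}$)
$- 145 \left(128 + 310\right) \left(\frac{159 - 127}{164 + f{\left(9 \right)}} - 236\right) = - 145 \left(128 + 310\right) \left(\frac{159 - 127}{164 + \left(4 + \frac{1}{2 \cdot 81}\right)} - 236\right) = - 145 \cdot 438 \left(\frac{32}{164 + \left(4 + \frac{1}{2} \cdot \frac{1}{81}\right)} - 236\right) = - 145 \cdot 438 \left(\frac{32}{164 + \left(4 + \frac{1}{162}\right)} - 236\right) = - 145 \cdot 438 \left(\frac{32}{164 + \frac{649}{162}} - 236\right) = - 145 \cdot 438 \left(\frac{32}{\frac{27217}{162}} - 236\right) = - 145 \cdot 438 \left(32 \cdot \frac{162}{27217} - 236\right) = - 145 \cdot 438 \left(\frac{5184}{27217} - 236\right) = - 145 \cdot 438 \left(- \frac{6418028}{27217}\right) = \left(-145\right) \left(- \frac{2811096264}{27217}\right) = \frac{407608958280}{27217}$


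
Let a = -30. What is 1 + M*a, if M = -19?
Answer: 571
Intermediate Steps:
1 + M*a = 1 - 19*(-30) = 1 + 570 = 571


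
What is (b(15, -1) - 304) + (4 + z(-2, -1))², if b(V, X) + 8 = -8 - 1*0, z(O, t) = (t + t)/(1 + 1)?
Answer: -311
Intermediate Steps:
z(O, t) = t (z(O, t) = (2*t)/2 = (2*t)*(½) = t)
b(V, X) = -16 (b(V, X) = -8 + (-8 - 1*0) = -8 + (-8 + 0) = -8 - 8 = -16)
(b(15, -1) - 304) + (4 + z(-2, -1))² = (-16 - 304) + (4 - 1)² = -320 + 3² = -320 + 9 = -311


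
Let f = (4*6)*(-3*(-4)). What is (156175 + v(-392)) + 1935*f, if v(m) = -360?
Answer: 713095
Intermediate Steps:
f = 288 (f = 24*12 = 288)
(156175 + v(-392)) + 1935*f = (156175 - 360) + 1935*288 = 155815 + 557280 = 713095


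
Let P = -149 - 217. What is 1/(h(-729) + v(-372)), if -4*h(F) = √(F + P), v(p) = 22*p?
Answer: -43648/357215597 + 4*I*√1095/1071646791 ≈ -0.00012219 + 1.2351e-7*I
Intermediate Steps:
P = -366
h(F) = -√(-366 + F)/4 (h(F) = -√(F - 366)/4 = -√(-366 + F)/4)
1/(h(-729) + v(-372)) = 1/(-√(-366 - 729)/4 + 22*(-372)) = 1/(-I*√1095/4 - 8184) = 1/(-8184 - I*√1095/4)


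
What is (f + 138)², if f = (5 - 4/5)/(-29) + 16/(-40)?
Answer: 397244761/21025 ≈ 18894.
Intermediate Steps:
f = -79/145 (f = (5 + (⅕)*(-4))*(-1/29) + 16*(-1/40) = (5 - ⅘)*(-1/29) - ⅖ = (21/5)*(-1/29) - ⅖ = -21/145 - ⅖ = -79/145 ≈ -0.54483)
(f + 138)² = (-79/145 + 138)² = (19931/145)² = 397244761/21025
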